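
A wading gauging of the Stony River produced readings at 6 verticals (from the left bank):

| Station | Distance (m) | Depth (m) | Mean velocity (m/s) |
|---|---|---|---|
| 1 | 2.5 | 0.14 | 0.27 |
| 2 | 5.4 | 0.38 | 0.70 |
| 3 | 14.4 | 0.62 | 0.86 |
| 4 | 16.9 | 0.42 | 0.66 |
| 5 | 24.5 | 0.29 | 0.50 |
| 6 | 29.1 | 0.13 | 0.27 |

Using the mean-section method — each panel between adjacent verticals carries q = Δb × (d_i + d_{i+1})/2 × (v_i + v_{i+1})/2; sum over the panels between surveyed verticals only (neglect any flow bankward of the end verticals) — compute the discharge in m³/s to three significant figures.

Panel 1-2: Δb = 2.9 m, d̄ = (0.14+0.38)/2 = 0.26, v̄ = (0.27+0.70)/2 = 0.485 → q = 2.9×0.26×0.485 = 0.3657 m³/s
Panel 2-3: Δb = 9 m, d̄ = (0.38+0.62)/2 = 0.5, v̄ = (0.70+0.86)/2 = 0.78 → q = 9×0.5×0.78 = 3.510 m³/s
Panel 3-4: Δb = 2.5 m, d̄ = (0.62+0.42)/2 = 0.52, v̄ = (0.86+0.66)/2 = 0.76 → q = 2.5×0.52×0.76 = 0.9880 m³/s
Panel 4-5: Δb = 7.6 m, d̄ = (0.42+0.29)/2 = 0.355, v̄ = (0.66+0.50)/2 = 0.58 → q = 7.6×0.355×0.58 = 1.565 m³/s
Panel 5-6: Δb = 4.6 m, d̄ = (0.29+0.13)/2 = 0.21, v̄ = (0.50+0.27)/2 = 0.385 → q = 4.6×0.21×0.385 = 0.3719 m³/s
Q = Σ q = 6.800 m³/s

6.80 m³/s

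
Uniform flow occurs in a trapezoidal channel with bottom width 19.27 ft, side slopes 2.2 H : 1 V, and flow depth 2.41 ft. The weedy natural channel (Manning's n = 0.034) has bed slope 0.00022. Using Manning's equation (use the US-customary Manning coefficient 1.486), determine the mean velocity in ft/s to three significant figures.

A = (b + z·y)·y = (19.27 + 2.2×2.41)×2.41 = 59.22 ft²
P = b + 2y√(1+z²) = 19.27 + 2×2.41×√(1+2.2²) = 30.92 ft
R = A/P = 59.22/30.92 = 1.915 ft
Q = (1.486/n)·A·R^(2/3)·S^(1/2) = (1.486/0.034) × 59.22 × 1.915^(2/3) × 0.00022^(1/2) = 59.21 ft³/s
V = Q/A = 59.21/59.22 = 0.9998 ft/s

1.00 ft/s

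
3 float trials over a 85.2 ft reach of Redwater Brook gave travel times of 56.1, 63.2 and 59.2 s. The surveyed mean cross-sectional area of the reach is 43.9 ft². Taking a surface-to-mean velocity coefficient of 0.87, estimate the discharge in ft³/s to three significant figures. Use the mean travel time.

t̄ = (56.1 + 63.2 + 59.2) / 3 = 59.5 s
v_surface = L / t̄ = 85.2 / 59.5 = 1.432 ft/s
v_mean = 0.87 × 1.432 = 1.246 ft/s
Q = A × v_mean = 43.9 × 1.246 = 54.69 ft³/s

54.7 ft³/s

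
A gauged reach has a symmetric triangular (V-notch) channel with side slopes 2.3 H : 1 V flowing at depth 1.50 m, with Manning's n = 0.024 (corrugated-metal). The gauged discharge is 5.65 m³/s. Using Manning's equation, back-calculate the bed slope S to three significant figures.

0.00113

A = z·y² = 2.3×1.50² = 5.175 m²
P = 2y√(1+z²) = 2×1.50×√(1+2.3²) = 7.524 m
R = A/P = 5.175/7.524 = 0.6878 m
S = (Q·n / (1·A·R^(2/3)))² = (5.65×0.024 / (1×5.175×0.7792))² = 0.001131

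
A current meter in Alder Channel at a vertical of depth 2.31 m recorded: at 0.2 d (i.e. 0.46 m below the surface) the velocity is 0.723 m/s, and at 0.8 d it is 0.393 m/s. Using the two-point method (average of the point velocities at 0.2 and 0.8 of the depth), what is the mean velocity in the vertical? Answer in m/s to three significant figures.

v̄ = (0.723 + 0.393) / 2 = 0.5580 m/s

0.558 m/s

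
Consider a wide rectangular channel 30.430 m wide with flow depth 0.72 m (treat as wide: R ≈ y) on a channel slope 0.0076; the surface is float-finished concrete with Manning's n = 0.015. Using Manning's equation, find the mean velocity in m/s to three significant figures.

A = b·y = 30.430 × 0.72 = 21.91 m²
Wide channel: R ≈ y = 0.72 m
Q = (1/n)·A·R^(2/3)·S^(1/2) = (1/0.015) × 21.91 × 0.7200^(2/3) × 0.0076^(1/2) = 102.3 m³/s
V = Q/A = 102.3/21.91 = 4.669 m/s

4.67 m/s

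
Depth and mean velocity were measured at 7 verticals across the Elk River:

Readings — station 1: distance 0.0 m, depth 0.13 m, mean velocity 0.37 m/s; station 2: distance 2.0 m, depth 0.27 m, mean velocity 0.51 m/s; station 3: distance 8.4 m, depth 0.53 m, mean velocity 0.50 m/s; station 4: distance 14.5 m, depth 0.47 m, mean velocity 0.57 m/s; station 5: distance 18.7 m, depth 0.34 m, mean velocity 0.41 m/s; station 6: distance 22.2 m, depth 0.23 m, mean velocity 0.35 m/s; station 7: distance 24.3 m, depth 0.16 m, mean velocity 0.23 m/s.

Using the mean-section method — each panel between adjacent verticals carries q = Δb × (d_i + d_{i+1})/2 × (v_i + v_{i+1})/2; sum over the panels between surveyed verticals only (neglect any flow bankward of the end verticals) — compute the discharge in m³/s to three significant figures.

Panel 1-2: Δb = 2 m, d̄ = (0.13+0.27)/2 = 0.2, v̄ = (0.37+0.51)/2 = 0.44 → q = 2×0.2×0.44 = 0.1760 m³/s
Panel 2-3: Δb = 6.4 m, d̄ = (0.27+0.53)/2 = 0.4, v̄ = (0.51+0.50)/2 = 0.505 → q = 6.4×0.4×0.505 = 1.293 m³/s
Panel 3-4: Δb = 6.1 m, d̄ = (0.53+0.47)/2 = 0.5, v̄ = (0.50+0.57)/2 = 0.535 → q = 6.1×0.5×0.535 = 1.632 m³/s
Panel 4-5: Δb = 4.2 m, d̄ = (0.47+0.34)/2 = 0.405, v̄ = (0.57+0.41)/2 = 0.49 → q = 4.2×0.405×0.49 = 0.8335 m³/s
Panel 5-6: Δb = 3.5 m, d̄ = (0.34+0.23)/2 = 0.285, v̄ = (0.41+0.35)/2 = 0.38 → q = 3.5×0.285×0.38 = 0.3791 m³/s
Panel 6-7: Δb = 2.1 m, d̄ = (0.23+0.16)/2 = 0.195, v̄ = (0.35+0.23)/2 = 0.29 → q = 2.1×0.195×0.29 = 0.1188 m³/s
Q = Σ q = 4.432 m³/s

4.43 m³/s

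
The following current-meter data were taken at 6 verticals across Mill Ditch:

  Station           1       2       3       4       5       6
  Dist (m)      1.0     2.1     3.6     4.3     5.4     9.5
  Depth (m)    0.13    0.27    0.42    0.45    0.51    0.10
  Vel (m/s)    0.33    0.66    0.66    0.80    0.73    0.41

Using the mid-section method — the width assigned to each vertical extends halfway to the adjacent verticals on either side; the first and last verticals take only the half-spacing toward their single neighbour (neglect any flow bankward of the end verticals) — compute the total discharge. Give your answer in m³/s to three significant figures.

w_1 = (2.1 − 1.0)/2 = 0.55 m; q_1 = 0.33 × 0.13 × 0.55 = 0.02360 m³/s
w_2 = (3.6 − 1.0)/2 = 1.3 m; q_2 = 0.66 × 0.27 × 1.3 = 0.2317 m³/s
w_3 = (4.3 − 2.1)/2 = 1.1 m; q_3 = 0.66 × 0.42 × 1.1 = 0.3049 m³/s
w_4 = (5.4 − 3.6)/2 = 0.9 m; q_4 = 0.80 × 0.45 × 0.9 = 0.3240 m³/s
w_5 = (9.5 − 4.3)/2 = 2.6 m; q_5 = 0.73 × 0.51 × 2.6 = 0.9680 m³/s
w_6 = (9.5 − 5.4)/2 = 2.05 m; q_6 = 0.41 × 0.10 × 2.05 = 0.08405 m³/s
Q = Σ qᵢ = 1.936 m³/s

1.94 m³/s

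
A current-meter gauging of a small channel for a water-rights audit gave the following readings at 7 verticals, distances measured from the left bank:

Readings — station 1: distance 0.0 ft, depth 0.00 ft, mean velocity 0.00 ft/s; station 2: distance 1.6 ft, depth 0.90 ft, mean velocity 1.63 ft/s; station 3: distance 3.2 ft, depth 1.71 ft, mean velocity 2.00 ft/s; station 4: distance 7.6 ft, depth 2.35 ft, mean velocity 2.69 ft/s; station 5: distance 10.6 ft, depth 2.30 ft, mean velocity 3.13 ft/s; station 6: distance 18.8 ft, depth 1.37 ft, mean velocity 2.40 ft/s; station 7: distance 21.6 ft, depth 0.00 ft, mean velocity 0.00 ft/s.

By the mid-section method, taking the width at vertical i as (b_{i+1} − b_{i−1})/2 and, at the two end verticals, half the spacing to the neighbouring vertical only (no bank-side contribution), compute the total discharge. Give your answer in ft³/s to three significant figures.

94.4 ft³/s

w_2 = (3.2 − 0.0)/2 = 1.6 ft; q_2 = 1.63 × 0.90 × 1.6 = 2.347 ft³/s
w_3 = (7.6 − 1.6)/2 = 3 ft; q_3 = 2.00 × 1.71 × 3 = 10.26 ft³/s
w_4 = (10.6 − 3.2)/2 = 3.7 ft; q_4 = 2.69 × 2.35 × 3.7 = 23.39 ft³/s
w_5 = (18.8 − 7.6)/2 = 5.6 ft; q_5 = 3.13 × 2.30 × 5.6 = 40.31 ft³/s
w_6 = (21.6 − 10.6)/2 = 5.5 ft; q_6 = 2.40 × 1.37 × 5.5 = 18.08 ft³/s
Stations 1, 7 contribute zero (depth or velocity is 0).
Q = Σ qᵢ = 94.40 ft³/s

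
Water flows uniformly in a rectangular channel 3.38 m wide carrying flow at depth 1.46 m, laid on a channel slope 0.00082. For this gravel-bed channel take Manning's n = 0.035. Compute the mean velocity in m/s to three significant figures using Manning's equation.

A = b·y = 3.38 × 1.46 = 4.935 m²
P = b + 2y = 3.38 + 2×1.46 = 6.300 m
R = A/P = 4.935/6.300 = 0.7833 m
Q = (1/n)·A·R^(2/3)·S^(1/2) = (1/0.035) × 4.935 × 0.7833^(2/3) × 0.00082^(1/2) = 3.431 m³/s
V = Q/A = 3.431/4.935 = 0.6952 m/s

0.695 m/s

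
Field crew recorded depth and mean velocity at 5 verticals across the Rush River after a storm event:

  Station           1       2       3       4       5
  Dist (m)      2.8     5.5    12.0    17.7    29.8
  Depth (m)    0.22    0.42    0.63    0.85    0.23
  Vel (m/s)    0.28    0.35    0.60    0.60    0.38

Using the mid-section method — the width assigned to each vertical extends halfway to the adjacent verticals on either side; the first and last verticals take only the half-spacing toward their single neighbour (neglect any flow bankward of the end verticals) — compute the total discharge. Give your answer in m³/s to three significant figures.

8.13 m³/s

w_1 = (5.5 − 2.8)/2 = 1.35 m; q_1 = 0.28 × 0.22 × 1.35 = 0.08316 m³/s
w_2 = (12.0 − 2.8)/2 = 4.6 m; q_2 = 0.35 × 0.42 × 4.6 = 0.6762 m³/s
w_3 = (17.7 − 5.5)/2 = 6.1 m; q_3 = 0.60 × 0.63 × 6.1 = 2.306 m³/s
w_4 = (29.8 − 12.0)/2 = 8.9 m; q_4 = 0.60 × 0.85 × 8.9 = 4.539 m³/s
w_5 = (29.8 − 17.7)/2 = 6.05 m; q_5 = 0.38 × 0.23 × 6.05 = 0.5288 m³/s
Q = Σ qᵢ = 8.133 m³/s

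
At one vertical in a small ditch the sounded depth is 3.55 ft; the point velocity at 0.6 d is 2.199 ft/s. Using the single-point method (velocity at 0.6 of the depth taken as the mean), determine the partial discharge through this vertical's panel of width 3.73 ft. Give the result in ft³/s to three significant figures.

29.1 ft³/s

v̄ = v₀.₆ = 2.199 ft/s
q = v̄ × d × w = 2.199 × 3.55 × 3.73 = 29.12 ft³/s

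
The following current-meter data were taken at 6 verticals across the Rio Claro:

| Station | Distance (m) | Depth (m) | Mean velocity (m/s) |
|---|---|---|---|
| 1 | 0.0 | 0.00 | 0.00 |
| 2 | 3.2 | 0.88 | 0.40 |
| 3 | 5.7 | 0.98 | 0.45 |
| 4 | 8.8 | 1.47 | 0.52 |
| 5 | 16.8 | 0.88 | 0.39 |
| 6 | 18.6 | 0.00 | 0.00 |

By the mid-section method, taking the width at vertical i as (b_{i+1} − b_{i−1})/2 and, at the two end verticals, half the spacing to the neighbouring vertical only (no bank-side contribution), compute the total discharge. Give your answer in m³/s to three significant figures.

8.16 m³/s

w_2 = (5.7 − 0.0)/2 = 2.85 m; q_2 = 0.40 × 0.88 × 2.85 = 1.003 m³/s
w_3 = (8.8 − 3.2)/2 = 2.8 m; q_3 = 0.45 × 0.98 × 2.8 = 1.235 m³/s
w_4 = (16.8 − 5.7)/2 = 5.55 m; q_4 = 0.52 × 1.47 × 5.55 = 4.242 m³/s
w_5 = (18.6 − 8.8)/2 = 4.9 m; q_5 = 0.39 × 0.88 × 4.9 = 1.682 m³/s
Stations 1, 6 contribute zero (depth or velocity is 0).
Q = Σ qᵢ = 8.162 m³/s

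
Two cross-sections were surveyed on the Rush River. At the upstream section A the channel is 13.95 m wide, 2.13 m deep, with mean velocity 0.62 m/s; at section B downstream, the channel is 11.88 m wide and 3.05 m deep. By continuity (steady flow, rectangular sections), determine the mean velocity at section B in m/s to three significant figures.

Q = A₁V₁ = (13.95×2.13) × 0.62 = 18.42 m³/s
A₂ = 11.88 × 3.05 = 36.23 m²
V₂ = Q/A₂ = 18.42/36.23 = 0.5084 m/s

0.508 m/s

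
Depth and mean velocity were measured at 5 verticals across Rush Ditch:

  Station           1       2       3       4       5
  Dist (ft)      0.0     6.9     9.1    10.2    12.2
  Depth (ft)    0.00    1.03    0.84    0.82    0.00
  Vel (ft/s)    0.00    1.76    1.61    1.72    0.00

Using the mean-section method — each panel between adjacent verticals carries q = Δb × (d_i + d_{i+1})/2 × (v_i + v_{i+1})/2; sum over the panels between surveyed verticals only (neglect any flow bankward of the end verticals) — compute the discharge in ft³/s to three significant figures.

Panel 1-2: Δb = 6.9 ft, d̄ = (0.00+1.03)/2 = 0.515, v̄ = (0.00+1.76)/2 = 0.88 → q = 6.9×0.515×0.88 = 3.127 ft³/s
Panel 2-3: Δb = 2.2 ft, d̄ = (1.03+0.84)/2 = 0.935, v̄ = (1.76+1.61)/2 = 1.685 → q = 2.2×0.935×1.685 = 3.466 ft³/s
Panel 3-4: Δb = 1.1 ft, d̄ = (0.84+0.82)/2 = 0.83, v̄ = (1.61+1.72)/2 = 1.665 → q = 1.1×0.83×1.665 = 1.520 ft³/s
Panel 4-5: Δb = 2 ft, d̄ = (0.82+0.00)/2 = 0.41, v̄ = (1.72+0.00)/2 = 0.86 → q = 2×0.41×0.86 = 0.7052 ft³/s
Q = Σ q = 8.818 ft³/s

8.82 ft³/s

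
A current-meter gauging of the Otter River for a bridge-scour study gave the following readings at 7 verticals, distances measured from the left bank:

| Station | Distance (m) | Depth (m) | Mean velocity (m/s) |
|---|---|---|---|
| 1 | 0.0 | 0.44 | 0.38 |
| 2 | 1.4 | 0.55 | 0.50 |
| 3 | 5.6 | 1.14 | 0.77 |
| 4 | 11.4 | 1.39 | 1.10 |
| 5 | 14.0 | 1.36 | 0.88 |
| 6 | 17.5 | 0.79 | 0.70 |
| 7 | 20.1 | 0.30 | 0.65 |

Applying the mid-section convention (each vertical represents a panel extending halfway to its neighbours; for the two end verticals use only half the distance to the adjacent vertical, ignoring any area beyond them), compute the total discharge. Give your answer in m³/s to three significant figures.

17.3 m³/s

w_1 = (1.4 − 0.0)/2 = 0.7 m; q_1 = 0.38 × 0.44 × 0.7 = 0.1170 m³/s
w_2 = (5.6 − 0.0)/2 = 2.8 m; q_2 = 0.50 × 0.55 × 2.8 = 0.7700 m³/s
w_3 = (11.4 − 1.4)/2 = 5 m; q_3 = 0.77 × 1.14 × 5 = 4.389 m³/s
w_4 = (14.0 − 5.6)/2 = 4.2 m; q_4 = 1.10 × 1.39 × 4.2 = 6.422 m³/s
w_5 = (17.5 − 11.4)/2 = 3.05 m; q_5 = 0.88 × 1.36 × 3.05 = 3.650 m³/s
w_6 = (20.1 − 14.0)/2 = 3.05 m; q_6 = 0.70 × 0.79 × 3.05 = 1.687 m³/s
w_7 = (20.1 − 17.5)/2 = 1.3 m; q_7 = 0.65 × 0.30 × 1.3 = 0.2535 m³/s
Q = Σ qᵢ = 17.29 m³/s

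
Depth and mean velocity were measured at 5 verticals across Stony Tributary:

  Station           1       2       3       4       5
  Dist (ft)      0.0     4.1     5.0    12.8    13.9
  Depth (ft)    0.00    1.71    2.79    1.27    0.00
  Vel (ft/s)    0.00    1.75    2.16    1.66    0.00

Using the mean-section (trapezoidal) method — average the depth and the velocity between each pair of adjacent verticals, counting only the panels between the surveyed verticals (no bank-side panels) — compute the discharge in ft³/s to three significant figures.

37.8 ft³/s

Panel 1-2: Δb = 4.1 ft, d̄ = (0.00+1.71)/2 = 0.855, v̄ = (0.00+1.75)/2 = 0.875 → q = 4.1×0.855×0.875 = 3.067 ft³/s
Panel 2-3: Δb = 0.9 ft, d̄ = (1.71+2.79)/2 = 2.25, v̄ = (1.75+2.16)/2 = 1.955 → q = 0.9×2.25×1.955 = 3.959 ft³/s
Panel 3-4: Δb = 7.8 ft, d̄ = (2.79+1.27)/2 = 2.03, v̄ = (2.16+1.66)/2 = 1.91 → q = 7.8×2.03×1.91 = 30.24 ft³/s
Panel 4-5: Δb = 1.1 ft, d̄ = (1.27+0.00)/2 = 0.635, v̄ = (1.66+0.00)/2 = 0.83 → q = 1.1×0.635×0.83 = 0.5798 ft³/s
Q = Σ q = 37.85 ft³/s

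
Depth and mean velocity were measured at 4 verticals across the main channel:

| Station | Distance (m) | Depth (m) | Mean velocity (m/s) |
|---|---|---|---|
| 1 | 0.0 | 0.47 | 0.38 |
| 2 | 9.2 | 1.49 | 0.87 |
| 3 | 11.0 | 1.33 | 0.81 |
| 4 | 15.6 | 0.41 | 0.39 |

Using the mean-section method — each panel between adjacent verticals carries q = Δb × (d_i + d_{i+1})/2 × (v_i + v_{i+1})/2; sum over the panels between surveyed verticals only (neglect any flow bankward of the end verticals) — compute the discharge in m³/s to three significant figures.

Panel 1-2: Δb = 9.2 m, d̄ = (0.47+1.49)/2 = 0.98, v̄ = (0.38+0.87)/2 = 0.625 → q = 9.2×0.98×0.625 = 5.635 m³/s
Panel 2-3: Δb = 1.8 m, d̄ = (1.49+1.33)/2 = 1.41, v̄ = (0.87+0.81)/2 = 0.84 → q = 1.8×1.41×0.84 = 2.132 m³/s
Panel 3-4: Δb = 4.6 m, d̄ = (1.33+0.41)/2 = 0.87, v̄ = (0.81+0.39)/2 = 0.6 → q = 4.6×0.87×0.6 = 2.401 m³/s
Q = Σ q = 10.17 m³/s

10.2 m³/s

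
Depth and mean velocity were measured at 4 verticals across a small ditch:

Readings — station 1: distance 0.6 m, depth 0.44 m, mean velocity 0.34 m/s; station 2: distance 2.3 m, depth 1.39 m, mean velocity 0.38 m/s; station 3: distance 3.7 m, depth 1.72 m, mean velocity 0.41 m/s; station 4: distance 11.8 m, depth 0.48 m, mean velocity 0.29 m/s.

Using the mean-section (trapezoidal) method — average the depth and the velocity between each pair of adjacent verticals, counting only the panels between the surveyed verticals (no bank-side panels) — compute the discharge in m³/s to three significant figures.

Panel 1-2: Δb = 1.7 m, d̄ = (0.44+1.39)/2 = 0.915, v̄ = (0.34+0.38)/2 = 0.36 → q = 1.7×0.915×0.36 = 0.5600 m³/s
Panel 2-3: Δb = 1.4 m, d̄ = (1.39+1.72)/2 = 1.555, v̄ = (0.38+0.41)/2 = 0.395 → q = 1.4×1.555×0.395 = 0.8599 m³/s
Panel 3-4: Δb = 8.1 m, d̄ = (1.72+0.48)/2 = 1.1, v̄ = (0.41+0.29)/2 = 0.35 → q = 8.1×1.1×0.35 = 3.119 m³/s
Q = Σ q = 4.538 m³/s

4.54 m³/s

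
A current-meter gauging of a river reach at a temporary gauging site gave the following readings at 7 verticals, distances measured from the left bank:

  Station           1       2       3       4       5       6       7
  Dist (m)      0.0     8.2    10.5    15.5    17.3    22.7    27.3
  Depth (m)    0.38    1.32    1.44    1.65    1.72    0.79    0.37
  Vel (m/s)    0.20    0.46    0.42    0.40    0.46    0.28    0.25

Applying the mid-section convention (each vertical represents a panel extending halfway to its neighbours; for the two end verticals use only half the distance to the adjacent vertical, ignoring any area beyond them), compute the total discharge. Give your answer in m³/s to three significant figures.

12.1 m³/s

w_1 = (8.2 − 0.0)/2 = 4.1 m; q_1 = 0.20 × 0.38 × 4.1 = 0.3116 m³/s
w_2 = (10.5 − 0.0)/2 = 5.25 m; q_2 = 0.46 × 1.32 × 5.25 = 3.188 m³/s
w_3 = (15.5 − 8.2)/2 = 3.65 m; q_3 = 0.42 × 1.44 × 3.65 = 2.208 m³/s
w_4 = (17.3 − 10.5)/2 = 3.4 m; q_4 = 0.40 × 1.65 × 3.4 = 2.244 m³/s
w_5 = (22.7 − 15.5)/2 = 3.6 m; q_5 = 0.46 × 1.72 × 3.6 = 2.848 m³/s
w_6 = (27.3 − 17.3)/2 = 5 m; q_6 = 0.28 × 0.79 × 5 = 1.106 m³/s
w_7 = (27.3 − 22.7)/2 = 2.3 m; q_7 = 0.25 × 0.37 × 2.3 = 0.2128 m³/s
Q = Σ qᵢ = 12.12 m³/s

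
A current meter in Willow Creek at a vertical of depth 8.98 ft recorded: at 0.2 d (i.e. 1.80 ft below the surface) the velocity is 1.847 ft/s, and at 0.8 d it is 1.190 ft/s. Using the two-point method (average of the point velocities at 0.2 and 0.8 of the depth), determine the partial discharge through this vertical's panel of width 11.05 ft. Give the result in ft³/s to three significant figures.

151 ft³/s

v̄ = (1.847 + 1.190) / 2 = 1.519 ft/s
q = v̄ × d × w = 1.519 × 8.98 × 11.05 = 150.7 ft³/s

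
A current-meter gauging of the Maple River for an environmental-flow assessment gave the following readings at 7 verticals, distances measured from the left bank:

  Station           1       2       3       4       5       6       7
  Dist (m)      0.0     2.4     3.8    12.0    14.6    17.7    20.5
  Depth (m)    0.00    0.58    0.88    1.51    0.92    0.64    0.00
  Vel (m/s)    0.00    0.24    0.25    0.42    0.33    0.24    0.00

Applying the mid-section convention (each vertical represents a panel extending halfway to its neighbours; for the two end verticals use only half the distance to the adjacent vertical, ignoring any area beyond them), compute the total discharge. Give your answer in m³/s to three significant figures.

w_2 = (3.8 − 0.0)/2 = 1.9 m; q_2 = 0.24 × 0.58 × 1.9 = 0.2645 m³/s
w_3 = (12.0 − 2.4)/2 = 4.8 m; q_3 = 0.25 × 0.88 × 4.8 = 1.056 m³/s
w_4 = (14.6 − 3.8)/2 = 5.4 m; q_4 = 0.42 × 1.51 × 5.4 = 3.425 m³/s
w_5 = (17.7 − 12.0)/2 = 2.85 m; q_5 = 0.33 × 0.92 × 2.85 = 0.8653 m³/s
w_6 = (20.5 − 14.6)/2 = 2.95 m; q_6 = 0.24 × 0.64 × 2.95 = 0.4531 m³/s
Stations 1, 7 contribute zero (depth or velocity is 0).
Q = Σ qᵢ = 6.064 m³/s

6.06 m³/s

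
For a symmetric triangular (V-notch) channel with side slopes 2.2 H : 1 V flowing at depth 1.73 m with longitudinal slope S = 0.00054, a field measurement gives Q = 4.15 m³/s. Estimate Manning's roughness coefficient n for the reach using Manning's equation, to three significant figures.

A = z·y² = 2.2×1.73² = 6.584 m²
P = 2y√(1+z²) = 2×1.73×√(1+2.2²) = 8.361 m
R = A/P = 6.584/8.361 = 0.7875 m
n = (1/Q)·A·R^(2/3)·S^(1/2) = (1/4.15) × 6.584 × 0.8527 × 0.02324 = 0.03144

0.0314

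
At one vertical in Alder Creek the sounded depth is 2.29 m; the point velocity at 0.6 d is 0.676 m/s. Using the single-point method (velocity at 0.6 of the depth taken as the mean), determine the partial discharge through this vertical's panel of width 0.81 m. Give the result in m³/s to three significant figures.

1.25 m³/s

v̄ = v₀.₆ = 0.676 m/s
q = v̄ × d × w = 0.6760 × 2.29 × 0.81 = 1.254 m³/s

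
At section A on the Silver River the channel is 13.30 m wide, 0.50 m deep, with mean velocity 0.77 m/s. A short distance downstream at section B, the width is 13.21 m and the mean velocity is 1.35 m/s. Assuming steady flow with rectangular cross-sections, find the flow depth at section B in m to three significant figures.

0.287 m

Q = A₁V₁ = (13.30×0.50) × 0.77 = 5.121 m³/s
d₂ = Q/(b₂ V₂) = 5.121/(13.21×1.35) = 0.2871 m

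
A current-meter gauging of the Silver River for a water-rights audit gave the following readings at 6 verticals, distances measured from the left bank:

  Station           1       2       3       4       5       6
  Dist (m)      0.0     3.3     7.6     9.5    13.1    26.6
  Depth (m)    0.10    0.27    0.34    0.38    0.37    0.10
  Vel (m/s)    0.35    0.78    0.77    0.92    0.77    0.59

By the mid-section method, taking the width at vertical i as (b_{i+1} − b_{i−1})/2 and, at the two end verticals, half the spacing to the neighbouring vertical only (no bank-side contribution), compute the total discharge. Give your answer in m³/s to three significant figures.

5.47 m³/s

w_1 = (3.3 − 0.0)/2 = 1.65 m; q_1 = 0.35 × 0.10 × 1.65 = 0.05775 m³/s
w_2 = (7.6 − 0.0)/2 = 3.8 m; q_2 = 0.78 × 0.27 × 3.8 = 0.8003 m³/s
w_3 = (9.5 − 3.3)/2 = 3.1 m; q_3 = 0.77 × 0.34 × 3.1 = 0.8116 m³/s
w_4 = (13.1 − 7.6)/2 = 2.75 m; q_4 = 0.92 × 0.38 × 2.75 = 0.9614 m³/s
w_5 = (26.6 − 9.5)/2 = 8.55 m; q_5 = 0.77 × 0.37 × 8.55 = 2.436 m³/s
w_6 = (26.6 − 13.1)/2 = 6.75 m; q_6 = 0.59 × 0.10 × 6.75 = 0.3983 m³/s
Q = Σ qᵢ = 5.465 m³/s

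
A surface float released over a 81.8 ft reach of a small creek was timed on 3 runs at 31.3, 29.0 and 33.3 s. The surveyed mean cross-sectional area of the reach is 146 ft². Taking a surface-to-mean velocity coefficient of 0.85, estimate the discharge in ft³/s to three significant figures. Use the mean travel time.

325 ft³/s

t̄ = (31.3 + 29.0 + 33.3) / 3 = 31.2 s
v_surface = L / t̄ = 81.8 / 31.2 = 2.622 ft/s
v_mean = 0.85 × 2.622 = 2.229 ft/s
Q = A × v_mean = 146 × 2.229 = 325.4 ft³/s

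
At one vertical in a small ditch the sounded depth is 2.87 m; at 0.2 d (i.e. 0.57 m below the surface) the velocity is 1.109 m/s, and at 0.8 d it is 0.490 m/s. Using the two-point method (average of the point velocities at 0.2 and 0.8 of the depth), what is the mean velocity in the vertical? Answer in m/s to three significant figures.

v̄ = (1.109 + 0.490) / 2 = 0.7995 m/s

0.800 m/s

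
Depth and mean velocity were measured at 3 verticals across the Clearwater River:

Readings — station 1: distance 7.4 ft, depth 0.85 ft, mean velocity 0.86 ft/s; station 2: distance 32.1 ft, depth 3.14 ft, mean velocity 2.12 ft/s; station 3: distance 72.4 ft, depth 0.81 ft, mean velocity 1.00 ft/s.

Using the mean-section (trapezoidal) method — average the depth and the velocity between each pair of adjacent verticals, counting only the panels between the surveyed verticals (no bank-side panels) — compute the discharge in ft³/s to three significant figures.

Panel 1-2: Δb = 24.7 ft, d̄ = (0.85+3.14)/2 = 1.995, v̄ = (0.86+2.12)/2 = 1.49 → q = 24.7×1.995×1.49 = 73.42 ft³/s
Panel 2-3: Δb = 40.3 ft, d̄ = (3.14+0.81)/2 = 1.975, v̄ = (2.12+1.00)/2 = 1.56 → q = 40.3×1.975×1.56 = 124.2 ft³/s
Q = Σ q = 197.6 ft³/s

198 ft³/s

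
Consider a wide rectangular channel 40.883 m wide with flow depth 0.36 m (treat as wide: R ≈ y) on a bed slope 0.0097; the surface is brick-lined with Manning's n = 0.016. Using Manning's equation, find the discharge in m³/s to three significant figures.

A = b·y = 40.883 × 0.36 = 14.72 m²
Wide channel: R ≈ y = 0.36 m
Q = (1/n)·A·R^(2/3)·S^(1/2) = (1/0.016) × 14.72 × 0.3600^(2/3) × 0.0097^(1/2) = 45.85 m³/s

45.8 m³/s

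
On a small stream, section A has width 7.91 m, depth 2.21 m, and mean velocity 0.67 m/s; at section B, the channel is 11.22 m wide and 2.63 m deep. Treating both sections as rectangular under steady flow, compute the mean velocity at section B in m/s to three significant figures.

Q = A₁V₁ = (7.91×2.21) × 0.67 = 11.71 m³/s
A₂ = 11.22 × 2.63 = 29.51 m²
V₂ = Q/A₂ = 11.71/29.51 = 0.3969 m/s

0.397 m/s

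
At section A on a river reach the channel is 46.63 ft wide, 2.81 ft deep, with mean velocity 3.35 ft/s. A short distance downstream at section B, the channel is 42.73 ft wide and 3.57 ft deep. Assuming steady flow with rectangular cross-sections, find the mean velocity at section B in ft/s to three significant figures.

Q = A₁V₁ = (46.63×2.81) × 3.35 = 439.0 ft³/s
A₂ = 42.73 × 3.57 = 152.5 ft²
V₂ = Q/A₂ = 439.0/152.5 = 2.878 ft/s

2.88 ft/s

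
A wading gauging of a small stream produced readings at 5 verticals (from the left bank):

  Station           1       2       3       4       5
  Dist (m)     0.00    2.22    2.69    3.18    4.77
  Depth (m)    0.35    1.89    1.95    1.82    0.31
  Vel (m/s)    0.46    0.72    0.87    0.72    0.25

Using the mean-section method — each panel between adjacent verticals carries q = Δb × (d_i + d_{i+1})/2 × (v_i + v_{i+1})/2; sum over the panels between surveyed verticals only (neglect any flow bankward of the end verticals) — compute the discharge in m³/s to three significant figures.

Panel 1-2: Δb = 2.22 m, d̄ = (0.35+1.89)/2 = 1.12, v̄ = (0.46+0.72)/2 = 0.59 → q = 2.22×1.12×0.59 = 1.467 m³/s
Panel 2-3: Δb = 0.47 m, d̄ = (1.89+1.95)/2 = 1.92, v̄ = (0.72+0.87)/2 = 0.795 → q = 0.47×1.92×0.795 = 0.7174 m³/s
Panel 3-4: Δb = 0.49 m, d̄ = (1.95+1.82)/2 = 1.885, v̄ = (0.87+0.72)/2 = 0.795 → q = 0.49×1.885×0.795 = 0.7343 m³/s
Panel 4-5: Δb = 1.59 m, d̄ = (1.82+0.31)/2 = 1.065, v̄ = (0.72+0.25)/2 = 0.485 → q = 1.59×1.065×0.485 = 0.8213 m³/s
Q = Σ q = 3.740 m³/s

3.74 m³/s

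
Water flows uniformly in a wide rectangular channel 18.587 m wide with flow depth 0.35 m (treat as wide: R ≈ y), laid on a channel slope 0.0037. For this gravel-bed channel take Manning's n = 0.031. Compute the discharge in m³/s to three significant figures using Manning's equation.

A = b·y = 18.587 × 0.35 = 6.505 m²
Wide channel: R ≈ y = 0.35 m
Q = (1/n)·A·R^(2/3)·S^(1/2) = (1/0.031) × 6.505 × 0.3500^(2/3) × 0.0037^(1/2) = 6.340 m³/s

6.34 m³/s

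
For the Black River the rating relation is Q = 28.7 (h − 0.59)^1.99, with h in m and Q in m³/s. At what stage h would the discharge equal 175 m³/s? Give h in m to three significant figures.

h − h₀ = (Q/C)^(1/b) = (175/28.7)^(1/1.99) = 2.481 m
h = 0.59 + 2.481 = 3.071 m

3.07 m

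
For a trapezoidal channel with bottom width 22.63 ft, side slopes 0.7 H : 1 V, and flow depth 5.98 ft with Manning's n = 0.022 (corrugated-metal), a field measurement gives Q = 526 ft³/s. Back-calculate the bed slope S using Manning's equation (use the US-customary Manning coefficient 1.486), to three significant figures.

0.000336

A = (b + z·y)·y = (22.63 + 0.7×5.98)×5.98 = 160.4 ft²
P = b + 2y√(1+z²) = 22.63 + 2×5.98×√(1+0.7²) = 37.23 ft
R = A/P = 160.4/37.23 = 4.307 ft
S = (Q·n / (1.486·A·R^(2/3)))² = (526×0.022 / (1.486×160.4×2.647))² = 0.0003365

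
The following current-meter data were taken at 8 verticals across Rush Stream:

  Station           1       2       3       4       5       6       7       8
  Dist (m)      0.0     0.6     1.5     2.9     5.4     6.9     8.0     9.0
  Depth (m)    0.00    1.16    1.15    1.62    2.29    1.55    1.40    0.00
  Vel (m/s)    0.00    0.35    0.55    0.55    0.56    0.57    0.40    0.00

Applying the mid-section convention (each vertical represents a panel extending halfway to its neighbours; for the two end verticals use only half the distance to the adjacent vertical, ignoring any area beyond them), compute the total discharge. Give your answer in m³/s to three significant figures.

7.07 m³/s

w_2 = (1.5 − 0.0)/2 = 0.75 m; q_2 = 0.35 × 1.16 × 0.75 = 0.3045 m³/s
w_3 = (2.9 − 0.6)/2 = 1.15 m; q_3 = 0.55 × 1.15 × 1.15 = 0.7274 m³/s
w_4 = (5.4 − 1.5)/2 = 1.95 m; q_4 = 0.55 × 1.62 × 1.95 = 1.737 m³/s
w_5 = (6.9 − 2.9)/2 = 2 m; q_5 = 0.56 × 2.29 × 2 = 2.565 m³/s
w_6 = (8.0 − 5.4)/2 = 1.3 m; q_6 = 0.57 × 1.55 × 1.3 = 1.149 m³/s
w_7 = (9.0 − 6.9)/2 = 1.05 m; q_7 = 0.40 × 1.40 × 1.05 = 0.5880 m³/s
Stations 1, 8 contribute zero (depth or velocity is 0).
Q = Σ qᵢ = 7.071 m³/s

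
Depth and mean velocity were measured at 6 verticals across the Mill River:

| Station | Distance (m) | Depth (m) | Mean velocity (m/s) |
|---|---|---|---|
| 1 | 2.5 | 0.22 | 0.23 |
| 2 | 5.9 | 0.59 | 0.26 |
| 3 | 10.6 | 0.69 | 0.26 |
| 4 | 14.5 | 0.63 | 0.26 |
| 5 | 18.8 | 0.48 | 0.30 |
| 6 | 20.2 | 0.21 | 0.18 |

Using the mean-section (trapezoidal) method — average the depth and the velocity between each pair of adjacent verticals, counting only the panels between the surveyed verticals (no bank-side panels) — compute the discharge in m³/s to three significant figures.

Panel 1-2: Δb = 3.4 m, d̄ = (0.22+0.59)/2 = 0.405, v̄ = (0.23+0.26)/2 = 0.245 → q = 3.4×0.405×0.245 = 0.3374 m³/s
Panel 2-3: Δb = 4.7 m, d̄ = (0.59+0.69)/2 = 0.64, v̄ = (0.26+0.26)/2 = 0.26 → q = 4.7×0.64×0.26 = 0.7821 m³/s
Panel 3-4: Δb = 3.9 m, d̄ = (0.69+0.63)/2 = 0.66, v̄ = (0.26+0.26)/2 = 0.26 → q = 3.9×0.66×0.26 = 0.6692 m³/s
Panel 4-5: Δb = 4.3 m, d̄ = (0.63+0.48)/2 = 0.555, v̄ = (0.26+0.30)/2 = 0.28 → q = 4.3×0.555×0.28 = 0.6682 m³/s
Panel 5-6: Δb = 1.4 m, d̄ = (0.48+0.21)/2 = 0.345, v̄ = (0.30+0.18)/2 = 0.24 → q = 1.4×0.345×0.24 = 0.1159 m³/s
Q = Σ q = 2.573 m³/s

2.57 m³/s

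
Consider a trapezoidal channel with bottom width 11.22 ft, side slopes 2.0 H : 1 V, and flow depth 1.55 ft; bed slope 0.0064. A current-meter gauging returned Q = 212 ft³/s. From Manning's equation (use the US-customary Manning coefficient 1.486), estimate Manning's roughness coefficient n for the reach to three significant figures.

0.0142

A = (b + z·y)·y = (11.22 + 2.0×1.55)×1.55 = 22.20 ft²
P = b + 2y√(1+z²) = 11.22 + 2×1.55×√(1+2.0²) = 18.15 ft
R = A/P = 22.20/18.15 = 1.223 ft
n = (1.486/Q)·A·R^(2/3)·S^(1/2) = (1.486/212) × 22.20 × 1.144 × 0.08000 = 0.01423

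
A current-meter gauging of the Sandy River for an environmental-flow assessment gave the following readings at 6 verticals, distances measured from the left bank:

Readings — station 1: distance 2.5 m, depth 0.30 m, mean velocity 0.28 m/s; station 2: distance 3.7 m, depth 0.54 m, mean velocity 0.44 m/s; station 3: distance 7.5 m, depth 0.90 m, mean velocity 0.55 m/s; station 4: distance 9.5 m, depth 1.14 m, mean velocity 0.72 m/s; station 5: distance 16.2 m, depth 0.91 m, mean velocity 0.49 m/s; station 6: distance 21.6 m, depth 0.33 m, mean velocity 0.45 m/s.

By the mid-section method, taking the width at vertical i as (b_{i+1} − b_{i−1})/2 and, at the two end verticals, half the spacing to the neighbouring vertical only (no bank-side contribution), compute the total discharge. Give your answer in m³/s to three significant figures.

8.75 m³/s

w_1 = (3.7 − 2.5)/2 = 0.6 m; q_1 = 0.28 × 0.30 × 0.6 = 0.05040 m³/s
w_2 = (7.5 − 2.5)/2 = 2.5 m; q_2 = 0.44 × 0.54 × 2.5 = 0.5940 m³/s
w_3 = (9.5 − 3.7)/2 = 2.9 m; q_3 = 0.55 × 0.90 × 2.9 = 1.436 m³/s
w_4 = (16.2 − 7.5)/2 = 4.35 m; q_4 = 0.72 × 1.14 × 4.35 = 3.570 m³/s
w_5 = (21.6 − 9.5)/2 = 6.05 m; q_5 = 0.49 × 0.91 × 6.05 = 2.698 m³/s
w_6 = (21.6 − 16.2)/2 = 2.7 m; q_6 = 0.45 × 0.33 × 2.7 = 0.4010 m³/s
Q = Σ qᵢ = 8.749 m³/s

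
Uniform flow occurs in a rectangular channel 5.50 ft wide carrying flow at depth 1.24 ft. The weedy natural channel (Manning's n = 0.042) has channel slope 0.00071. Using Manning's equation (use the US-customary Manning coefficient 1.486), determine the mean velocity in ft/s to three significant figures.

A = b·y = 5.50 × 1.24 = 6.820 ft²
P = b + 2y = 5.50 + 2×1.24 = 7.980 ft
R = A/P = 6.820/7.980 = 0.8546 ft
Q = (1.486/n)·A·R^(2/3)·S^(1/2) = (1.486/0.042) × 6.820 × 0.8546^(2/3) × 0.00071^(1/2) = 5.790 ft³/s
V = Q/A = 5.790/6.820 = 0.8490 ft/s

0.849 ft/s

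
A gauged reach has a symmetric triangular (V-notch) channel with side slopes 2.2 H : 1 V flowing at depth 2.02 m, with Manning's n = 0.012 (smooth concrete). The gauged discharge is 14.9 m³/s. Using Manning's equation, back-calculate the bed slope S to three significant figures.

0.000444

A = z·y² = 2.2×2.02² = 8.977 m²
P = 2y√(1+z²) = 2×2.02×√(1+2.2²) = 9.763 m
R = A/P = 8.977/9.763 = 0.9195 m
S = (Q·n / (1·A·R^(2/3)))² = (14.9×0.012 / (1×8.977×0.9456))² = 0.0004437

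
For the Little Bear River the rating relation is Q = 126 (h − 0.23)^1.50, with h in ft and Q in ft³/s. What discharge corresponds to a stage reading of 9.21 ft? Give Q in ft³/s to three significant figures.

Q = 126 × (9.21 − 0.23)^1.50 = 126 × 8.98^1.50 = 3391 ft³/s

3390 ft³/s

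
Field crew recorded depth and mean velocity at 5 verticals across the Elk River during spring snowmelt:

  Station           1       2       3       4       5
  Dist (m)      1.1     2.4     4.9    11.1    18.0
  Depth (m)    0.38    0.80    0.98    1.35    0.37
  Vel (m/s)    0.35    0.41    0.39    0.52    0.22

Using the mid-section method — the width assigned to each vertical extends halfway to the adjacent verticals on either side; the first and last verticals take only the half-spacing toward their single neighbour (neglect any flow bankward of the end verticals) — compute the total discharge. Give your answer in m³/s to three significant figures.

w_1 = (2.4 − 1.1)/2 = 0.65 m; q_1 = 0.35 × 0.38 × 0.65 = 0.08645 m³/s
w_2 = (4.9 − 1.1)/2 = 1.9 m; q_2 = 0.41 × 0.80 × 1.9 = 0.6232 m³/s
w_3 = (11.1 − 2.4)/2 = 4.35 m; q_3 = 0.39 × 0.98 × 4.35 = 1.663 m³/s
w_4 = (18.0 − 4.9)/2 = 6.55 m; q_4 = 0.52 × 1.35 × 6.55 = 4.598 m³/s
w_5 = (18.0 − 11.1)/2 = 3.45 m; q_5 = 0.22 × 0.37 × 3.45 = 0.2808 m³/s
Q = Σ qᵢ = 7.251 m³/s

7.25 m³/s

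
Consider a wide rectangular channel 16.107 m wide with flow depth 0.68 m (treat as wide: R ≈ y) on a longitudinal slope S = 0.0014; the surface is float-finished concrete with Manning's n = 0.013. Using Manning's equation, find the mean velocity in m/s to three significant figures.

2.23 m/s

A = b·y = 16.107 × 0.68 = 10.95 m²
Wide channel: R ≈ y = 0.68 m
Q = (1/n)·A·R^(2/3)·S^(1/2) = (1/0.013) × 10.95 × 0.6800^(2/3) × 0.0014^(1/2) = 24.38 m³/s
V = Q/A = 24.38/10.95 = 2.226 m/s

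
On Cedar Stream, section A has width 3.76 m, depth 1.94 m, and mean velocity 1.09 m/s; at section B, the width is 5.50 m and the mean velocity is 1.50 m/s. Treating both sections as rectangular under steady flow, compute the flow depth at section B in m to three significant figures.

Q = A₁V₁ = (3.76×1.94) × 1.09 = 7.951 m³/s
d₂ = Q/(b₂ V₂) = 7.951/(5.50×1.50) = 0.9637 m

0.964 m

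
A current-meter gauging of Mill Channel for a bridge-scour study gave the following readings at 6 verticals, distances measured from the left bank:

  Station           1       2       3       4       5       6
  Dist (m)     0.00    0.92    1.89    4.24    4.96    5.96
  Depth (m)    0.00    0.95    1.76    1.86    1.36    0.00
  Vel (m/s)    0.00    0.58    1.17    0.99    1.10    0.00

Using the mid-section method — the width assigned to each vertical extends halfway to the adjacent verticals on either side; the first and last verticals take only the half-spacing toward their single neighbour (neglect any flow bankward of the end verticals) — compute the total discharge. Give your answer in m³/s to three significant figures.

8.05 m³/s

w_2 = (1.89 − 0.00)/2 = 0.945 m; q_2 = 0.58 × 0.95 × 0.945 = 0.5207 m³/s
w_3 = (4.24 − 0.92)/2 = 1.66 m; q_3 = 1.17 × 1.76 × 1.66 = 3.418 m³/s
w_4 = (4.96 − 1.89)/2 = 1.535 m; q_4 = 0.99 × 1.86 × 1.535 = 2.827 m³/s
w_5 = (5.96 − 4.24)/2 = 0.86 m; q_5 = 1.10 × 1.36 × 0.86 = 1.287 m³/s
Stations 1, 6 contribute zero (depth or velocity is 0).
Q = Σ qᵢ = 8.052 m³/s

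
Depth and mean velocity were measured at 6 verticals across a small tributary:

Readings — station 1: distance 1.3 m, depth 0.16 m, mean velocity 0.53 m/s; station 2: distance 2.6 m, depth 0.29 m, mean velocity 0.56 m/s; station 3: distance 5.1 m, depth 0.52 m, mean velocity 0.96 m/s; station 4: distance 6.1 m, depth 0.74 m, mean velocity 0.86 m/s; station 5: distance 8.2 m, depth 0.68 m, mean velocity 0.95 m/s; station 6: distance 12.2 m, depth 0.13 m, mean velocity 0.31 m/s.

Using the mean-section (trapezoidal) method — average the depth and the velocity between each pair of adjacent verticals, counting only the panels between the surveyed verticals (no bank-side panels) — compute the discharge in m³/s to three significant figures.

3.87 m³/s

Panel 1-2: Δb = 1.3 m, d̄ = (0.16+0.29)/2 = 0.225, v̄ = (0.53+0.56)/2 = 0.545 → q = 1.3×0.225×0.545 = 0.1594 m³/s
Panel 2-3: Δb = 2.5 m, d̄ = (0.29+0.52)/2 = 0.405, v̄ = (0.56+0.96)/2 = 0.76 → q = 2.5×0.405×0.76 = 0.7695 m³/s
Panel 3-4: Δb = 1 m, d̄ = (0.52+0.74)/2 = 0.63, v̄ = (0.96+0.86)/2 = 0.91 → q = 1×0.63×0.91 = 0.5733 m³/s
Panel 4-5: Δb = 2.1 m, d̄ = (0.74+0.68)/2 = 0.71, v̄ = (0.86+0.95)/2 = 0.905 → q = 2.1×0.71×0.905 = 1.349 m³/s
Panel 5-6: Δb = 4 m, d̄ = (0.68+0.13)/2 = 0.405, v̄ = (0.95+0.31)/2 = 0.63 → q = 4×0.405×0.63 = 1.021 m³/s
Q = Σ q = 3.872 m³/s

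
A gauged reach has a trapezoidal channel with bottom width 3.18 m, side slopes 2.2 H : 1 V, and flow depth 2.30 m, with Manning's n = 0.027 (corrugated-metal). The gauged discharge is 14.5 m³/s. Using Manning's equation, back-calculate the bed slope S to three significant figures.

0.000293

A = (b + z·y)·y = (3.18 + 2.2×2.30)×2.30 = 18.95 m²
P = b + 2y√(1+z²) = 3.18 + 2×2.30×√(1+2.2²) = 14.30 m
R = A/P = 18.95/14.30 = 1.326 m
S = (Q·n / (1·A·R^(2/3)))² = (14.5×0.027 / (1×18.95×1.207))² = 0.0002930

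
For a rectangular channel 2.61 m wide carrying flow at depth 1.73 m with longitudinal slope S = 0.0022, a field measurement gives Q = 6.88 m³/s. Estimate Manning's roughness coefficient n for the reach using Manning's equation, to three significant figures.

A = b·y = 2.61 × 1.73 = 4.515 m²
P = b + 2y = 2.61 + 2×1.73 = 6.070 m
R = A/P = 4.515/6.070 = 0.7439 m
n = (1/Q)·A·R^(2/3)·S^(1/2) = (1/6.88) × 4.515 × 0.8210 × 0.04690 = 0.02527

0.0253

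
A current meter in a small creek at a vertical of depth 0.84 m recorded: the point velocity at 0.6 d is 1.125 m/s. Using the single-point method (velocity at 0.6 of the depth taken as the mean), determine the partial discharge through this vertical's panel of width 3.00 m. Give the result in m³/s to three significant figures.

v̄ = v₀.₆ = 1.125 m/s
q = v̄ × d × w = 1.125 × 0.84 × 3.00 = 2.835 m³/s

2.84 m³/s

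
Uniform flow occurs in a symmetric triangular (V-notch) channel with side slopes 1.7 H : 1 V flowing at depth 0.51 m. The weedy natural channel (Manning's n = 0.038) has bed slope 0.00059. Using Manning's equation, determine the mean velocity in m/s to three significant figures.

A = z·y² = 1.7×0.51² = 0.4422 m²
P = 2y√(1+z²) = 2×0.51×√(1+1.7²) = 2.012 m
R = A/P = 0.4422/2.012 = 0.2198 m
Q = (1/n)·A·R^(2/3)·S^(1/2) = (1/0.038) × 0.4422 × 0.2198^(2/3) × 0.00059^(1/2) = 0.1029 m³/s
V = Q/A = 0.1029/0.4422 = 0.2328 m/s

0.233 m/s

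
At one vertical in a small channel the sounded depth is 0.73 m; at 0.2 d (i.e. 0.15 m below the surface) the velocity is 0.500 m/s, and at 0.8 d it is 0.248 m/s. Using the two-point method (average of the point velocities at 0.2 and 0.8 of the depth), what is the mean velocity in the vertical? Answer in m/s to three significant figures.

v̄ = (0.500 + 0.248) / 2 = 0.3740 m/s

0.374 m/s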